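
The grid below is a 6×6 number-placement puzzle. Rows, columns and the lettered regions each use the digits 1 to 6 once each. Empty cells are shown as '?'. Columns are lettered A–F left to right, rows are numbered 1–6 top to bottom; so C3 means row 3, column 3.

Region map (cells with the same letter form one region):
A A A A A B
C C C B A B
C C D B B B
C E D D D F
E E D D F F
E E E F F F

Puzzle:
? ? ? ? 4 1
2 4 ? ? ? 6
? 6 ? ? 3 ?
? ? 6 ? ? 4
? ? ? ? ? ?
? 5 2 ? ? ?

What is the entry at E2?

1

D2 = 5 (sole candidate).
E2 = 1: row 2 has {2,4,5,6}; col 5 has {3,4}; region has {4} → only 1 remains.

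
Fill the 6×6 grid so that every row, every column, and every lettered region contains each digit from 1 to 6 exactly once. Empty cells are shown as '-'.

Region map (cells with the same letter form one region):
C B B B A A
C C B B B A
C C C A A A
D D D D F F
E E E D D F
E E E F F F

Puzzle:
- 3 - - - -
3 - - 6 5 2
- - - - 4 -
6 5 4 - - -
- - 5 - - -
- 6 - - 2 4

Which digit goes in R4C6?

3

R2C3 = 1 (sole candidate).
R6C1 = 1 (sole candidate).
R6C3 = 3 (sole candidate).
R6C4 = 5 (sole candidate).
R1C3 = 2 (sole candidate).
R1C4 = 4 (sole candidate).
R2C2 = 4 (sole candidate).
R3C3 = 6 (sole candidate).
R5C2 = 2 (sole candidate).
R1C1 = 5 (sole candidate).
R3C1 = 2 (sole candidate).
R3C2 = 1 (sole candidate).
R3C4 = 3 (sole candidate).
R3C6 = 5 (sole candidate).
R5C1 = 4 (sole candidate).
R5C4 = 1 (sole candidate).
R5C5 = 3 (sole candidate).
R5C6 = 6 (sole candidate).
R1C6 = 1 (sole candidate).
R4C4 = 2 (sole candidate).
R4C5 = 1 (sole candidate).
R4C6 = 3: row 4 has {1,2,4,5,6}; col 6 has {1,2,4,5,6}; region has {1,2,4,5,6} → only 3 remains.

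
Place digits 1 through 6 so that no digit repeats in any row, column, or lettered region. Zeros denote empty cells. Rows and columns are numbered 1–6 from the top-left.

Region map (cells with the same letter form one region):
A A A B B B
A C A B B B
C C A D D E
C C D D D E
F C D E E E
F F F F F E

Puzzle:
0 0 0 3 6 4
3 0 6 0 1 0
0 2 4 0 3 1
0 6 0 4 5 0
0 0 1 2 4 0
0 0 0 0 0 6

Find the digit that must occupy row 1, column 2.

1

row 2, column 4 = 5 (sole candidate).
row 2, column 6 = 2 (sole candidate).
row 3, column 1 = 5 (sole candidate).
row 3, column 4 = 6 (sole candidate).
row 4, column 1 = 1 (sole candidate).
row 4, column 3 = 2 (sole candidate).
row 4, column 6 = 3 (sole candidate).
row 5, column 1 = 6 (sole candidate).
row 5, column 2 = 3 (sole candidate).
row 5, column 6 = 5 (sole candidate).
row 6, column 4 = 1 (sole candidate).
row 6, column 5 = 2 (sole candidate).
row 1, column 1 = 2 (sole candidate).
row 1, column 3 = 5 (sole candidate).
row 2, column 2 = 4 (sole candidate).
row 6, column 1 = 4 (sole candidate).
row 6, column 2 = 5 (sole candidate).
row 6, column 3 = 3 (sole candidate).
row 1, column 2 = 1: row 1 has {2,3,4,5,6}; col 2 has {2,3,4,5,6}; region has {2,3,4,5,6} → only 1 remains.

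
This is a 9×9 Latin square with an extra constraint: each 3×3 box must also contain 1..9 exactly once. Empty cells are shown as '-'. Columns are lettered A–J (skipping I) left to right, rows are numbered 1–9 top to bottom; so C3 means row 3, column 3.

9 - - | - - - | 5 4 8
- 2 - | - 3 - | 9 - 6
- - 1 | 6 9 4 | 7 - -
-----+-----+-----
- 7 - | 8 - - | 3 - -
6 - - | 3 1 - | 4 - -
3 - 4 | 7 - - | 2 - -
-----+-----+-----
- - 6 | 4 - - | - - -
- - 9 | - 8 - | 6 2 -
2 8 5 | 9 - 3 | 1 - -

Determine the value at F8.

H2 = 1 (sole candidate).
H3 = 3 (sole candidate).
J3 = 2 (sole candidate).
C4 = 2 (sole candidate).
C5 = 8 (sole candidate).
G7 = 8 (sole candidate).
H9 = 7 (sole candidate).
J9 = 4 (sole candidate).
C2 = 7 (sole candidate).
D2 = 5 (sole candidate).
F2 = 8 (sole candidate).
B3 = 5 (sole candidate).
B5 = 9 (sole candidate).
H5 = 5 (sole candidate).
J5 = 7 (sole candidate).
B6 = 1 (sole candidate).
J6 = 9 (sole candidate).
B7 = 3 (sole candidate).
H7 = 9 (sole candidate).
J7 = 5 (sole candidate).
B8 = 4 (sole candidate).
D8 = 1 (sole candidate).
J8 = 3 (sole candidate).
E9 = 6 (sole candidate).
B1 = 6 (sole candidate).
C1 = 3 (sole candidate).
D1 = 2 (sole candidate).
E1 = 7 (sole candidate).
F1 = 1 (sole candidate).
A2 = 4 (sole candidate).
A3 = 8 (sole candidate).
A4 = 5 (sole candidate).
E4 = 4 (sole candidate).
H4 = 6 (sole candidate).
J4 = 1 (sole candidate).
F5 = 2 (sole candidate).
E6 = 5 (sole candidate).
F6 = 6 (sole candidate).
H6 = 8 (sole candidate).
E7 = 2 (sole candidate).
F7 = 7 (sole candidate).
A8 = 7 (sole candidate).
F8 = 5: row 8 has {1,2,3,4,6,7,8,9}; col 6 has {1,2,3,4,6,7,8}; box has {1,2,3,4,6,7,8,9} → only 5 remains.

5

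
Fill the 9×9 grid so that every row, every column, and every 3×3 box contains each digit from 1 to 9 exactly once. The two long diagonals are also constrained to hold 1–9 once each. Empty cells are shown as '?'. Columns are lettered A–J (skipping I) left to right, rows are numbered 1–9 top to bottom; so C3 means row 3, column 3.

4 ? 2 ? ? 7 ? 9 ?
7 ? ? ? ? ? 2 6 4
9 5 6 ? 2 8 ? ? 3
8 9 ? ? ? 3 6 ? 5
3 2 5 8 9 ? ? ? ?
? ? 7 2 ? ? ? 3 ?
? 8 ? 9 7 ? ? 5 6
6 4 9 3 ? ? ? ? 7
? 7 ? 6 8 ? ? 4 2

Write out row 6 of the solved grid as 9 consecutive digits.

J5 = 1: row 5 has {2,3,5,8,9}; col 9 has {2,3,4,5,6,7}; box has {3,5,6} → only 1 remains.
A6 = 1: row 6 has {2,3,7}; col 1 has {3,4,6,7,8,9}; box has {2,3,5,7,8,9} → only 1 remains.
B6 = 6: row 6 has {1,2,3,7}; col 2 has {2,4,5,7,8,9}; box has {1,2,3,5,7,8,9} → only 6 remains.
F6 = 5: row 6 has {1,2,3,6,7}; col 6 has {3,7,8}; box has {2,3,8,9}; main diagonal has {2,4,6,9} → only 5 remains.
A7 = 2: row 7 has {5,6,7,8,9}; col 1 has {1,3,4,6,7,8,9}; box has {4,6,7,8,9} → only 2 remains.
C7 = 1: row 7 has {2,5,6,7,8,9}; col 3 has {2,5,6,7,9}; box has {2,4,6,7,8,9}; anti-diagonal has {2,3,4,6,9} → only 1 remains.
F7 = 4: row 7 has {1,2,5,6,7,8,9}; col 6 has {3,5,7,8}; box has {3,6,7,8,9} → only 4 remains.
G7 = 3: row 7 has {1,2,4,5,6,7,8,9}; col 7 has {2,6}; box has {2,4,5,6,7}; main diagonal has {2,4,5,6,9} → only 3 remains.
A9 = 5: row 9 has {2,4,6,7,8}; col 1 has {1,2,3,4,6,7,8,9}; box has {1,2,4,6,7,8,9}; anti-diagonal has {1,2,3,4,6,9} → only 5 remains.
C9 = 3: row 9 has {2,4,5,6,7,8}; col 3 has {1,2,5,6,7,9}; box has {1,2,4,5,6,7,8,9} → only 3 remains.
F9 = 1: row 9 has {2,3,4,5,6,7,8}; col 6 has {3,4,5,7,8}; box has {3,4,6,7,8,9} → only 1 remains.
G9 = 9: row 9 has {1,2,3,4,5,6,7,8}; col 7 has {2,3,6}; box has {2,3,4,5,6,7} → only 9 remains.
J1 = 8: row 1 has {2,4,7,9}; col 9 has {1,2,3,4,5,6,7}; box has {2,3,4,6,9}; anti-diagonal has {1,2,3,4,5,6,9} → only 8 remains.
B2 = 1: row 2 has {2,4,6,7}; col 2 has {2,4,5,6,7,8,9}; box has {2,4,5,6,7,9}; main diagonal has {2,3,4,5,6,9} → only 1 remains.
C2 = 8: row 2 has {1,2,4,6,7}; col 3 has {1,2,3,5,6,7,9}; box has {1,2,4,5,6,7,9} → only 8 remains.
D2 = 5: row 2 has {1,2,4,6,7,8}; col 4 has {2,3,6,8,9}; box has {2,7,8} → only 5 remains.
E2 = 3: row 2 has {1,2,4,5,6,7,8}; col 5 has {2,7,8,9}; box has {2,5,7,8} → only 3 remains.
F2 = 9: row 2 has {1,2,3,4,5,6,7,8}; col 6 has {1,3,4,5,7,8}; box has {2,3,5,7,8} → only 9 remains.
G3 = 7: row 3 has {2,3,5,6,8,9}; col 7 has {2,3,6,9}; box has {2,3,4,6,8,9}; anti-diagonal has {1,2,3,4,5,6,8,9} → only 7 remains.
H3 = 1: row 3 has {2,3,5,6,7,8,9}; col 8 has {3,4,5,6,9}; box has {2,3,4,6,7,8,9} → only 1 remains.
C4 = 4: row 4 has {3,5,6,8,9}; col 3 has {1,2,3,5,6,7,8,9}; box has {1,2,3,5,6,7,8,9} → only 4 remains.
D4 = 7: row 4 has {3,4,5,6,8,9}; col 4 has {2,3,5,6,8,9}; box has {2,3,5,8,9}; main diagonal has {1,2,3,4,5,6,9} → only 7 remains.
E4 = 1: row 4 has {3,4,5,6,7,8,9}; col 5 has {2,3,7,8,9}; box has {2,3,5,7,8,9} → only 1 remains.
H4 = 2: row 4 has {1,3,4,5,6,7,8,9}; col 8 has {1,3,4,5,6,9}; box has {1,3,5,6} → only 2 remains.
F5 = 6: row 5 has {1,2,3,5,8,9}; col 6 has {1,3,4,5,7,8,9}; box has {1,2,3,5,7,8,9} → only 6 remains.
G5 = 4: row 5 has {1,2,3,5,6,8,9}; col 7 has {2,3,6,7,9}; box has {1,2,3,5,6} → only 4 remains.
H5 = 7: row 5 has {1,2,3,4,5,6,8,9}; col 8 has {1,2,3,4,5,6,9}; box has {1,2,3,4,5,6} → only 7 remains.
E6 = 4: row 6 has {1,2,3,5,6,7}; col 5 has {1,2,3,7,8,9}; box has {1,2,3,5,6,7,8,9} → only 4 remains.
G6 = 8: row 6 has {1,2,3,4,5,6,7}; col 7 has {2,3,4,6,7,9}; box has {1,2,3,4,5,6,7} → only 8 remains.
J6 = 9: row 6 has {1,2,3,4,5,6,7,8}; col 9 has {1,2,3,4,5,6,7,8}; box has {1,2,3,4,5,6,7,8} → only 9 remains.

167245839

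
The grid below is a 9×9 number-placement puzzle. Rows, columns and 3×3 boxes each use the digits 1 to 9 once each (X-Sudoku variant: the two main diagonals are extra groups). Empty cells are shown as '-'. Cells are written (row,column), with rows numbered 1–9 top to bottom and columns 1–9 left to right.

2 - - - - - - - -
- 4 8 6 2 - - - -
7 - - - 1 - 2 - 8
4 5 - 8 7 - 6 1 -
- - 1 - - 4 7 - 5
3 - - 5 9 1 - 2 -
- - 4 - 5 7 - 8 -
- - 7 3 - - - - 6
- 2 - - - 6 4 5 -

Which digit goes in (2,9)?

(4,6) = 3: row 4 has {1,4,5,6,7,8}; col 6 has {1,4,6,7}; box has {1,4,5,7,8,9}; anti-diagonal has {2,4,5} → only 3 remains.
(4,9) = 9: row 4 has {1,3,4,5,6,7,8}; col 9 has {5,6,8}; box has {1,2,5,6,7} → only 9 remains.
(5,4) = 2: row 5 has {1,4,5,7}; col 4 has {3,5,6,8}; box has {1,3,4,5,7,8,9} → only 2 remains.
(5,5) = 6: row 5 has {1,2,4,5,7}; col 5 has {1,2,5,7,9}; box has {1,2,3,4,5,7,8,9}; main diagonal has {1,2,4,8}; anti-diagonal has {2,3,4,5} → only 6 remains.
(5,8) = 3: row 5 has {1,2,4,5,6,7}; col 8 has {1,2,5,8}; box has {1,2,5,6,7,9} → only 3 remains.
(6,3) = 6: row 6 has {1,2,3,5,9}; col 3 has {1,4,7,8}; box has {1,3,4,5} → only 6 remains.
(6,7) = 8: row 6 has {1,2,3,5,6,9}; col 7 has {2,4,6,7}; box has {1,2,3,5,6,7,9} → only 8 remains.
(6,9) = 4: row 6 has {1,2,3,5,6,8,9}; col 9 has {5,6,8,9}; box has {1,2,3,5,6,7,8,9} → only 4 remains.
(8,8) = 9: row 8 has {3,6,7}; col 8 has {1,2,3,5,8}; box has {4,5,6,8}; main diagonal has {1,2,4,6,8} → only 9 remains.
(9,5) = 8: row 9 has {2,4,5,6}; col 5 has {1,2,5,6,7,9}; box has {3,5,6,7} → only 8 remains.
(2,8) = 7: row 2 has {2,4,6,8}; col 8 has {1,2,3,5,8,9}; box has {2,8}; anti-diagonal has {2,3,4,5,6} → only 7 remains.
(4,3) = 2: row 4 has {1,3,4,5,6,7,8,9}; col 3 has {1,4,6,7,8}; box has {1,3,4,5,6} → only 2 remains.
(6,2) = 7: row 6 has {1,2,3,4,5,6,8,9}; col 2 has {2,4,5}; box has {1,2,3,4,5,6} → only 7 remains.
(7,7) = 3: row 7 has {4,5,7,8}; col 7 has {2,4,6,7,8}; box has {4,5,6,8,9}; main diagonal has {1,2,4,6,8,9} → only 3 remains.
(8,5) = 4: row 8 has {3,6,7,9}; col 5 has {1,2,5,6,7,8,9}; box has {3,5,6,7,8} → only 4 remains.
(8,6) = 2: row 8 has {3,4,6,7,9}; col 6 has {1,3,4,6,7}; box has {3,4,5,6,7,8} → only 2 remains.
(8,7) = 1: row 8 has {2,3,4,6,7,9}; col 7 has {2,3,4,6,7,8}; box has {3,4,5,6,8,9} → only 1 remains.
(9,9) = 7: row 9 has {2,4,5,6,8}; col 9 has {4,5,6,8,9}; box has {1,3,4,5,6,8,9}; main diagonal has {1,2,3,4,6,8,9} → only 7 remains.
(1,5) = 3: row 1 has {2}; col 5 has {1,2,4,5,6,7,8,9}; box has {1,2,6} → only 3 remains.
(1,9) = 1: row 1 has {2,3}; col 9 has {4,5,6,7,8,9}; box has {2,7,8}; anti-diagonal has {2,3,4,5,6,7} → only 1 remains.
(2,9) = 3: row 2 has {2,4,6,7,8}; col 9 has {1,4,5,6,7,8,9}; box has {1,2,7,8} → only 3 remains.

3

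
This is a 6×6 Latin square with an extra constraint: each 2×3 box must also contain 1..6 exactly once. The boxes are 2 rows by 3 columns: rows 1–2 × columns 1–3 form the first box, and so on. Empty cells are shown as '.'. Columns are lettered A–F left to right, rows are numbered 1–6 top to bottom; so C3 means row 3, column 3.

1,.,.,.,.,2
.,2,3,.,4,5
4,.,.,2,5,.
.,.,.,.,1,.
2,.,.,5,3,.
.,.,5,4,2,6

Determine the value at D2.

E1 = 6 (sole candidate).
A2 = 6 (sole candidate).
D2 = 1: row 2 has {2,3,4,5,6}; col 4 has {2,4,5}; box has {2,4,5,6} → only 1 remains.

1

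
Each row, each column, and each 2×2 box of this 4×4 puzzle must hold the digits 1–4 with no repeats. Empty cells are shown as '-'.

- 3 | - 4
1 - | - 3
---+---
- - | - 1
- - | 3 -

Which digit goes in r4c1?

4

r1c1 = 2 (sole candidate).
r1c3 = 1 (sole candidate).
r2c2 = 4 (sole candidate).
r2c3 = 2 (sole candidate).
r3c2 = 2 (sole candidate).
r3c3 = 4 (sole candidate).
r4c1 = 4: row 4 has {3}; col 1 has {1,2}; box has {2} → only 4 remains.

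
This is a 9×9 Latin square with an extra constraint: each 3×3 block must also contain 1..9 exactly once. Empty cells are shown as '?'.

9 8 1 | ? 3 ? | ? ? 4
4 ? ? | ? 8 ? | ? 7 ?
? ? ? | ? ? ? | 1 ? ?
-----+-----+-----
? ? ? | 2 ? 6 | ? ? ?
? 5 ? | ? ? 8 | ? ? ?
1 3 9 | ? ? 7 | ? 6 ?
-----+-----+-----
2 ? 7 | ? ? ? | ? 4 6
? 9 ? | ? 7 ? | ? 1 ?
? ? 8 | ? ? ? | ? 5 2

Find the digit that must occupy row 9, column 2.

4

row 1, column 8 = 2 (sole candidate).
row 4, column 3 = 4 (sole candidate).
row 7, column 2 = 1 (sole candidate).
row 1, column 6 = 5 (sole candidate).
row 1, column 7 = 6 (sole candidate).
row 4, column 2 = 7 (sole candidate).
row 5, column 1 = 6 (sole candidate).
row 5, column 3 = 2 (sole candidate).
row 9, column 1 = 3 (sole candidate).
row 1, column 4 = 7 (sole candidate).
row 4, column 1 = 8 (sole candidate).
row 8, column 1 = 5 (sole candidate).
row 8, column 3 = 6 (sole candidate).
row 9, column 2 = 4: row 9 has {2,3,5,8}; col 2 has {1,3,5,7,8,9}; box has {1,2,3,5,6,7,8,9} → only 4 remains.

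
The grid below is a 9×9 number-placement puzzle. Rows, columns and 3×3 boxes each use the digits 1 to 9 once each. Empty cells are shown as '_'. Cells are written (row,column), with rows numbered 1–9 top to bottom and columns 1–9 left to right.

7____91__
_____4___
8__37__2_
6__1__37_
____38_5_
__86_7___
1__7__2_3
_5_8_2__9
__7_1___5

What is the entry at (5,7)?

6

(4,6) = 5 (sole candidate).
(7,6) = 6 (sole candidate).
(8,5) = 4 (sole candidate).
(9,4) = 9 (sole candidate).
(9,6) = 3 (sole candidate).
(3,6) = 1 (sole candidate).
(7,5) = 5 (sole candidate).
(8,1) = 3 (sole candidate).
(8,3) = 6 (sole candidate).
(8,7) = 7 (sole candidate).
(8,8) = 1 (sole candidate).
(2,9) = 7 (hidden single in row 2).
(4,9) = 8 (hidden single in row 4).
(5,2) = 7 (hidden single in row 5).
(6,2) = 3 (hidden single in row 6).
(6,1) = 5 (hidden single in row 6).
(6,9) = 1 (hidden single in row 6).
(5,3) = 1 (hidden single in row 5).
(2,2) = 1 (hidden single in row 2).
(6,5) = 2 (hidden single in row 6).
(4,5) = 9 (sole candidate).
(5,4) = 4 (sole candidate).
(9,1) = 4 (hidden single in column 1).
(7,3) = 9 (sole candidate).
(7,2) = 8 (sole candidate).
(7,8) = 4 (sole candidate).
(9,2) = 2 (sole candidate).
(4,2) = 4 (sole candidate).
(4,3) = 2 (sole candidate).
(5,1) = 9 (sole candidate).
(5,7) = 6: row 5 has {1,3,4,5,7,8,9}; col 7 has {1,2,3,7}; box has {1,3,5,7,8} → only 6 remains.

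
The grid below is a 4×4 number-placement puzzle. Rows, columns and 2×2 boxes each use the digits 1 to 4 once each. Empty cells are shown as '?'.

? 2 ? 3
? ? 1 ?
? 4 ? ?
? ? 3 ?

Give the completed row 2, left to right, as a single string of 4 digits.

4312

R1C3 = 4 (sole candidate).
R2C2 = 3: row 2 has {1}; col 2 has {2,4}; box has {2} → only 3 remains.
R2C4 = 2: row 2 has {1,3}; col 4 has {3}; box has {1,3,4} → only 2 remains.
R3C3 = 2 (sole candidate).
R3C4 = 1 (sole candidate).
R4C2 = 1 (sole candidate).
R4C4 = 4 (sole candidate).
R1C1 = 1 (sole candidate).
R2C1 = 4: row 2 has {1,2,3}; col 1 has {1}; box has {1,2,3} → only 4 remains.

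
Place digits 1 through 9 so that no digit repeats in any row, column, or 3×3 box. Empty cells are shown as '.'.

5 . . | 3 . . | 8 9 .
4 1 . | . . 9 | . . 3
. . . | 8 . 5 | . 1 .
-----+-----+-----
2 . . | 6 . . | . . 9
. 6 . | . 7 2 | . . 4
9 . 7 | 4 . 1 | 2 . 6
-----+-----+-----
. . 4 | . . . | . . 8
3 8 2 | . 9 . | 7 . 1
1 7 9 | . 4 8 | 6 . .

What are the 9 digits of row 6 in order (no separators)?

R1C2 = 2: row 1 has {3,5,8,9}; col 2 has {1,6,7,8}; box has {1,4,5} → only 2 remains.
R1C3 = 6: row 1 has {2,3,5,8,9}; col 3 has {2,4,7,9}; box has {1,2,4,5} → only 6 remains.
R1C5 = 1: row 1 has {2,3,5,6,8,9}; col 5 has {4,7,9}; box has {3,5,8,9} → only 1 remains.
R1C9 = 7: row 1 has {1,2,3,5,6,8,9}; col 9 has {1,3,4,6,8,9}; box has {1,3,8,9} → only 7 remains.
R2C3 = 8: row 2 has {1,3,4,9}; col 3 has {2,4,6,7,9}; box has {1,2,4,5,6} → only 8 remains.
R2C7 = 5: row 2 has {1,3,4,8,9}; col 7 has {2,6,7,8}; box has {1,3,7,8,9} → only 5 remains.
R3C1 = 7: row 3 has {1,5,8}; col 1 has {1,2,3,4,5,9}; box has {1,2,4,5,6,8} → only 7 remains.
R3C3 = 3: row 3 has {1,5,7,8}; col 3 has {2,4,6,7,8,9}; box has {1,2,4,5,6,7,8} → only 3 remains.
R3C7 = 4: row 3 has {1,3,5,7,8}; col 7 has {2,5,6,7,8}; box has {1,3,5,7,8,9} → only 4 remains.
R3C9 = 2: row 3 has {1,3,4,5,7,8}; col 9 has {1,3,4,6,7,8,9}; box has {1,3,4,5,7,8,9} → only 2 remains.
R4C6 = 3: row 4 has {2,6,9}; col 6 has {1,2,5,8,9}; box has {1,2,4,6,7} → only 3 remains.
R4C7 = 1: row 4 has {2,3,6,9}; col 7 has {2,4,5,6,7,8}; box has {2,4,6,9} → only 1 remains.
R5C1 = 8: row 5 has {2,4,6,7}; col 1 has {1,2,3,4,5,7,9}; box has {2,6,7,9} → only 8 remains.
R5C7 = 3: row 5 has {2,4,6,7,8}; col 7 has {1,2,4,5,6,7,8}; box has {1,2,4,6,9} → only 3 remains.
R5C8 = 5: row 5 has {2,3,4,6,7,8}; col 8 has {1,9}; box has {1,2,3,4,6,9} → only 5 remains.
R6C8 = 8: row 6 has {1,2,4,6,7,9}; col 8 has {1,5,9}; box has {1,2,3,4,5,6,9} → only 8 remains.
R7C1 = 6: row 7 has {4,8}; col 1 has {1,2,3,4,5,7,8,9}; box has {1,2,3,4,7,8,9} → only 6 remains.
R7C2 = 5: row 7 has {4,6,8}; col 2 has {1,2,6,7,8}; box has {1,2,3,4,6,7,8,9} → only 5 remains.
R7C6 = 7: row 7 has {4,5,6,8}; col 6 has {1,2,3,5,8,9}; box has {4,8,9} → only 7 remains.
R7C7 = 9: row 7 has {4,5,6,7,8}; col 7 has {1,2,3,4,5,6,7,8}; box has {1,6,7,8} → only 9 remains.
R8C4 = 5: row 8 has {1,2,3,7,8,9}; col 4 has {3,4,6,8}; box has {4,7,8,9} → only 5 remains.
R8C6 = 6: row 8 has {1,2,3,5,7,8,9}; col 6 has {1,2,3,5,7,8,9}; box has {4,5,7,8,9} → only 6 remains.
R8C8 = 4: row 8 has {1,2,3,5,6,7,8,9}; col 8 has {1,5,8,9}; box has {1,6,7,8,9} → only 4 remains.
R9C4 = 2: row 9 has {1,4,6,7,8,9}; col 4 has {3,4,5,6,8}; box has {4,5,6,7,8,9} → only 2 remains.
R9C8 = 3: row 9 has {1,2,4,6,7,8,9}; col 8 has {1,4,5,8,9}; box has {1,4,6,7,8,9} → only 3 remains.
R9C9 = 5: row 9 has {1,2,3,4,6,7,8,9}; col 9 has {1,2,3,4,6,7,8,9}; box has {1,3,4,6,7,8,9} → only 5 remains.
R1C6 = 4: row 1 has {1,2,3,5,6,7,8,9}; col 6 has {1,2,3,5,6,7,8,9}; box has {1,3,5,8,9} → only 4 remains.
R2C4 = 7: row 2 has {1,3,4,5,8,9}; col 4 has {2,3,4,5,6,8}; box has {1,3,4,5,8,9} → only 7 remains.
R2C8 = 6: row 2 has {1,3,4,5,7,8,9}; col 8 has {1,3,4,5,8,9}; box has {1,2,3,4,5,7,8,9} → only 6 remains.
R3C2 = 9: row 3 has {1,2,3,4,5,7,8}; col 2 has {1,2,5,6,7,8}; box has {1,2,3,4,5,6,7,8} → only 9 remains.
R3C5 = 6: row 3 has {1,2,3,4,5,7,8,9}; col 5 has {1,4,7,9}; box has {1,3,4,5,7,8,9} → only 6 remains.
R4C2 = 4: row 4 has {1,2,3,6,9}; col 2 has {1,2,5,6,7,8,9}; box has {2,6,7,8,9} → only 4 remains.
R4C3 = 5: row 4 has {1,2,3,4,6,9}; col 3 has {2,3,4,6,7,8,9}; box has {2,4,6,7,8,9} → only 5 remains.
R4C5 = 8: row 4 has {1,2,3,4,5,6,9}; col 5 has {1,4,6,7,9}; box has {1,2,3,4,6,7} → only 8 remains.
R4C8 = 7: row 4 has {1,2,3,4,5,6,8,9}; col 8 has {1,3,4,5,6,8,9}; box has {1,2,3,4,5,6,8,9} → only 7 remains.
R5C3 = 1: row 5 has {2,3,4,5,6,7,8}; col 3 has {2,3,4,5,6,7,8,9}; box has {2,4,5,6,7,8,9} → only 1 remains.
R5C4 = 9: row 5 has {1,2,3,4,5,6,7,8}; col 4 has {2,3,4,5,6,7,8}; box has {1,2,3,4,6,7,8} → only 9 remains.
R6C2 = 3: row 6 has {1,2,4,6,7,8,9}; col 2 has {1,2,4,5,6,7,8,9}; box has {1,2,4,5,6,7,8,9} → only 3 remains.
R6C5 = 5: row 6 has {1,2,3,4,6,7,8,9}; col 5 has {1,4,6,7,8,9}; box has {1,2,3,4,6,7,8,9} → only 5 remains.

937451286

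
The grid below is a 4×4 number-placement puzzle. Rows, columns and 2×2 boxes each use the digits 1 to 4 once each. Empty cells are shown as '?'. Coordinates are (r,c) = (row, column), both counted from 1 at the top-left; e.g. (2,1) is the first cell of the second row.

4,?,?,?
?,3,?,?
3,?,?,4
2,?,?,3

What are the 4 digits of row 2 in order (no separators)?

(2,1) = 1: row 2 has {3}; col 1 has {2,3,4}; box has {3,4} → only 1 remains.
(2,4) = 2: row 2 has {1,3}; col 4 has {3,4}; box has {} → only 2 remains.
(3,2) = 1 (sole candidate).
(3,3) = 2 (sole candidate).
(4,2) = 4 (sole candidate).
(4,3) = 1 (sole candidate).
(1,2) = 2 (sole candidate).
(1,3) = 3 (sole candidate).
(1,4) = 1 (sole candidate).
(2,3) = 4: row 2 has {1,2,3}; col 3 has {1,2,3}; box has {1,2,3} → only 4 remains.

1342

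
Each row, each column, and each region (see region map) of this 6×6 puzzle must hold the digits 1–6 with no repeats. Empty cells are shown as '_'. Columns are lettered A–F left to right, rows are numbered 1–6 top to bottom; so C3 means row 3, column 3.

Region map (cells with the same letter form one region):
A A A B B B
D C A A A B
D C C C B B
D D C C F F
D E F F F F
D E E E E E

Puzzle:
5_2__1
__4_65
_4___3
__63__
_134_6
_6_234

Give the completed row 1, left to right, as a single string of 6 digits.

532641

B1 = 3: row 1 has {1,2,5}; col 2 has {1,4,6}; region has {2,4,5,6} → only 3 remains.
D1 = 6: row 1 has {1,2,3,5}; col 4 has {2,3,4}; region has {1,3,5} → only 6 remains.
E1 = 4: row 1 has {1,2,3,5,6}; col 5 has {3,6}; region has {1,3,5,6} → only 4 remains.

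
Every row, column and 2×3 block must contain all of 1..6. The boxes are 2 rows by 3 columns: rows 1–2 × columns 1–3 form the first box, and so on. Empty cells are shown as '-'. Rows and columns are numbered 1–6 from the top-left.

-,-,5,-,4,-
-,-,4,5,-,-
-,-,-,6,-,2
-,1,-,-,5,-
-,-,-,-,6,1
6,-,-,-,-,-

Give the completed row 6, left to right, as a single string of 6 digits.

641235

R3C3 = 3 (sole candidate).
R3C5 = 1 (sole candidate).
R5C3 = 2 (sole candidate).
R6C3 = 1: row 6 has {6}; col 3 has {2,3,4,5}; box has {2,6} → only 1 remains.
R4C3 = 6 (sole candidate).
R2C1 = 1 (hidden single in row 2).
R1C4 = 1 (hidden single in row 1).
R4C1 = 2 (hidden single in row 4).
R1C1 = 3 (sole candidate).
R1C6 = 6 (sole candidate).
R2C6 = 3 (sole candidate).
R4C6 = 4 (sole candidate).
R6C6 = 5: row 6 has {1,6}; col 6 has {1,2,3,4,6}; box has {1,6} → only 5 remains.
R1C2 = 2 (sole candidate).
R2C2 = 6 (sole candidate).
R2C5 = 2 (sole candidate).
R4C4 = 3 (sole candidate).
R5C4 = 4 (sole candidate).
R6C4 = 2: row 6 has {1,5,6}; col 4 has {1,3,4,5,6}; box has {1,4,5,6} → only 2 remains.
R6C5 = 3: row 6 has {1,2,5,6}; col 5 has {1,2,4,5,6}; box has {1,2,4,5,6} → only 3 remains.
R5C1 = 5 (sole candidate).
R5C2 = 3 (sole candidate).
R6C2 = 4: row 6 has {1,2,3,5,6}; col 2 has {1,2,3,6}; box has {1,2,3,5,6} → only 4 remains.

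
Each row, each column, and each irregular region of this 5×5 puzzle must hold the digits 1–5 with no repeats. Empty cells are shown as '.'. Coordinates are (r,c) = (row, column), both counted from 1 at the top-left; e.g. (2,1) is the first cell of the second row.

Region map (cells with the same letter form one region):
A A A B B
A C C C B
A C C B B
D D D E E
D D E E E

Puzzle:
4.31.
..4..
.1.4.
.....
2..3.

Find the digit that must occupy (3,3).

(3,1) = 5: row 3 has {1,4}; col 1 has {2,4}; region has {3,4} → only 5 remains.
(3,3) = 2: row 3 has {1,4,5}; col 3 has {3,4}; region has {1,4} → only 2 remains.

2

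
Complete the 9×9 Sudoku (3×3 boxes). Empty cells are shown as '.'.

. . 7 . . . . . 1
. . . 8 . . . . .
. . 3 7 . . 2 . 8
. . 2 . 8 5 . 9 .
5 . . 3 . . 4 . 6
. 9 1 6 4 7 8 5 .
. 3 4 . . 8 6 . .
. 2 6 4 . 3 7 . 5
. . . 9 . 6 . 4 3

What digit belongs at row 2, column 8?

row 3, column 8 = 6: row 3 has {2,3,7,8}; col 8 has {4,5,9}; box has {1,2,8} → only 6 remains.
row 4, column 4 = 1: row 4 has {2,5,8,9}; col 4 has {3,4,6,7,8,9}; box has {3,4,5,6,7,8} → only 1 remains.
row 4, column 7 = 3: row 4 has {1,2,5,8,9}; col 7 has {2,4,6,7,8}; box has {4,5,6,8,9} → only 3 remains.
row 4, column 9 = 7: row 4 has {1,2,3,5,8,9}; col 9 has {1,3,5,6,8}; box has {3,4,5,6,8,9} → only 7 remains.
row 5, column 3 = 8: row 5 has {3,4,5,6}; col 3 has {1,2,3,4,6,7}; box has {1,2,5,9} → only 8 remains.
row 6, column 1 = 3: row 6 has {1,4,5,6,7,8,9}; col 1 has {5}; box has {1,2,5,8,9} → only 3 remains.
row 6, column 9 = 2: row 6 has {1,3,4,5,6,7,8,9}; col 9 has {1,3,5,6,7,8}; box has {3,4,5,6,7,8,9} → only 2 remains.
row 7, column 9 = 9: row 7 has {3,4,6,8}; col 9 has {1,2,3,5,6,7,8}; box has {3,4,5,6,7} → only 9 remains.
row 8, column 5 = 1: row 8 has {2,3,4,5,6,7}; col 5 has {4,8}; box has {3,4,6,8,9} → only 1 remains.
row 8, column 8 = 8: row 8 has {1,2,3,4,5,6,7}; col 8 has {4,5,6,9}; box has {3,4,5,6,7,9} → only 8 remains.
row 9, column 3 = 5: row 9 has {3,4,6,9}; col 3 has {1,2,3,4,6,7,8}; box has {2,3,4,6} → only 5 remains.
row 9, column 7 = 1: row 9 has {3,4,5,6,9}; col 7 has {2,3,4,6,7,8}; box has {3,4,5,6,7,8,9} → only 1 remains.
row 1, column 8 = 3: row 1 has {1,7}; col 8 has {4,5,6,8,9}; box has {1,2,6,8} → only 3 remains.
row 2, column 3 = 9: row 2 has {8}; col 3 has {1,2,3,4,5,6,7,8}; box has {3,7} → only 9 remains.
row 2, column 7 = 5: row 2 has {8,9}; col 7 has {1,2,3,4,6,7,8}; box has {1,2,3,6,8} → only 5 remains.
row 2, column 8 = 7: row 2 has {5,8,9}; col 8 has {3,4,5,6,8,9}; box has {1,2,3,5,6,8} → only 7 remains.

7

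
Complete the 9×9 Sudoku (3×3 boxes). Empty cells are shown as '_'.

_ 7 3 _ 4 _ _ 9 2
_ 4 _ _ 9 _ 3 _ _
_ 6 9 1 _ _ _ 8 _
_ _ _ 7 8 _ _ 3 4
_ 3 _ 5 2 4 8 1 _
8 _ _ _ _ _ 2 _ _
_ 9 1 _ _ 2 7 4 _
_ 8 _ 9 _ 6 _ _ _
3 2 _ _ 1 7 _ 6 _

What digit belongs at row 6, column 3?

row 3, column 1 = 2 (hidden single in row 3).
row 3, column 7 = 4 (hidden single in row 3).
row 2, column 4 = 2 (hidden single in row 2).
row 2, column 9 = 6 (hidden single in row 2).
row 1, column 4 = 6 (hidden single in row 1).
row 6, column 4 = 3 (sole candidate).
row 6, column 5 = 6 (sole candidate).
row 7, column 4 = 8 (sole candidate).
row 9, column 4 = 4 (sole candidate).
row 9, column 3 = 5 (sole candidate).
row 9, column 7 = 9 (sole candidate).
row 9, column 9 = 8 (sole candidate).
row 2, column 3 = 8 (sole candidate).
row 2, column 6 = 5 (sole candidate).
row 2, column 8 = 7 (sole candidate).
row 3, column 6 = 3 (sole candidate).
row 3, column 9 = 5 (sole candidate).
row 6, column 8 = 5 (sole candidate).
row 7, column 1 = 6 (sole candidate).
row 7, column 9 = 3 (sole candidate).
row 8, column 8 = 2 (sole candidate).
row 8, column 9 = 1 (sole candidate).
row 1, column 6 = 8 (sole candidate).
row 1, column 7 = 1 (sole candidate).
row 2, column 1 = 1 (sole candidate).
row 3, column 5 = 7 (sole candidate).
row 4, column 7 = 6 (sole candidate).
row 6, column 2 = 1 (sole candidate).
row 6, column 6 = 9 (sole candidate).
row 6, column 9 = 7 (sole candidate).
row 7, column 5 = 5 (sole candidate).
row 8, column 5 = 3 (sole candidate).
row 8, column 7 = 5 (sole candidate).
row 1, column 1 = 5 (sole candidate).
row 4, column 1 = 9 (sole candidate).
row 4, column 2 = 5 (sole candidate).
row 4, column 3 = 2 (sole candidate).
row 4, column 6 = 1 (sole candidate).
row 5, column 1 = 7 (sole candidate).
row 5, column 3 = 6 (sole candidate).
row 5, column 9 = 9 (sole candidate).
row 6, column 3 = 4: row 6 has {1,2,3,5,6,7,8,9}; col 3 has {1,2,3,5,6,8,9}; box has {1,2,3,5,6,7,8,9} → only 4 remains.

4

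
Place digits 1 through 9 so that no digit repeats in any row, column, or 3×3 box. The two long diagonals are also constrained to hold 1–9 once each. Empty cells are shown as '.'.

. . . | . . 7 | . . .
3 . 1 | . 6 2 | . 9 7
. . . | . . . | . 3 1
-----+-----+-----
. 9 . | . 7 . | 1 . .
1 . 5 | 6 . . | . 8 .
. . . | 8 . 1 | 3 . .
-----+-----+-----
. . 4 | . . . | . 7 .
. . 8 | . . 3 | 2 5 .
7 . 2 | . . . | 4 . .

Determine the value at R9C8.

R4C6 = 5 (sole candidate).
R3C7 = 6 (sole candidate).
R8C2 = 1 (sole candidate).
R1C9 = 2 (sole candidate).
R5C5 = 3 (sole candidate).
R1C8 = 4 (sole candidate).
R1C4 = 3 (hidden single in row 1).
R1C5 = 1 (hidden single in row 1).
R4C3 = 3 (hidden single in row 4).
R4C1 = 8 (hidden single in row 4).
R5C2 = 2 (hidden single in row 5).
R3C1 = 2 (hidden single in row 3).
R5C7 = 7 (hidden single in row 5).
R6C9 = 5 (hidden single in row 6).
R6C5 = 9 (hidden single in row 6).
R5C6 = 4 (sole candidate).
R5C9 = 9 (sole candidate).
R8C5 = 4 (sole candidate).
R8C9 = 6 (sole candidate).
R9C8 = 1: row 9 has {2,4,7}; col 8 has {3,4,5,7,8,9}; box has {2,4,5,6,7} → only 1 remains.

1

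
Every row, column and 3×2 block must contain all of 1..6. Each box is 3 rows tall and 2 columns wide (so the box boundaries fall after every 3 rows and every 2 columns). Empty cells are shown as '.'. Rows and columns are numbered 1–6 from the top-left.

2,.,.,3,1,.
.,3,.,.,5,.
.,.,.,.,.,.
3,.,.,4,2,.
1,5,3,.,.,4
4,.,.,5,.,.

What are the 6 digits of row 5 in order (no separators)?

row 1, column 6 = 6 (sole candidate).
row 2, column 1 = 6 (sole candidate).
row 2, column 6 = 2 (sole candidate).
row 3, column 1 = 5 (sole candidate).
row 3, column 6 = 3 (sole candidate).
row 4, column 2 = 6 (sole candidate).
row 4, column 3 = 1 (sole candidate).
row 4, column 6 = 5 (sole candidate).
row 5, column 5 = 6: row 5 has {1,3,4,5}; col 5 has {1,2,5}; box has {2,4,5} → only 6 remains.
row 6, column 2 = 2 (sole candidate).
row 6, column 3 = 6 (sole candidate).
row 6, column 5 = 3 (sole candidate).
row 6, column 6 = 1 (sole candidate).
row 1, column 2 = 4 (sole candidate).
row 1, column 3 = 5 (sole candidate).
row 2, column 3 = 4 (sole candidate).
row 2, column 4 = 1 (sole candidate).
row 3, column 2 = 1 (sole candidate).
row 3, column 3 = 2 (sole candidate).
row 3, column 4 = 6 (sole candidate).
row 3, column 5 = 4 (sole candidate).
row 5, column 4 = 2: row 5 has {1,3,4,5,6}; col 4 has {1,3,4,5,6}; box has {1,3,4,5,6} → only 2 remains.

153264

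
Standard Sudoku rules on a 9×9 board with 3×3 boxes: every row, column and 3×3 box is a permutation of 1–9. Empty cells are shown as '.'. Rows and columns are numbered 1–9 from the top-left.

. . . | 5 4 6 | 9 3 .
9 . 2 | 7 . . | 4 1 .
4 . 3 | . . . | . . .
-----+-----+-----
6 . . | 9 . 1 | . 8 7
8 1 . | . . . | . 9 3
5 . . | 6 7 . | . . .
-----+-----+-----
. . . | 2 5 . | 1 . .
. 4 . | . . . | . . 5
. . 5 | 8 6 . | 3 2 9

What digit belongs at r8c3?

6

r3c4 = 1 (sole candidate).
r4c3 = 4 (sole candidate).
r5c3 = 7 (sole candidate).
r5c4 = 4 (sole candidate).
r5c5 = 2 (sole candidate).
r5c6 = 5 (sole candidate).
r5c7 = 6 (sole candidate).
r6c3 = 9 (sole candidate).
r6c7 = 2 (sole candidate).
r6c8 = 4 (sole candidate).
r6c9 = 1 (sole candidate).
r8c4 = 3 (sole candidate).
r9c2 = 7 (sole candidate).
r9c6 = 4 (sole candidate).
r1c2 = 8 (sole candidate).
r1c3 = 1 (sole candidate).
r1c9 = 2 (sole candidate).
r4c5 = 3 (sole candidate).
r4c7 = 5 (sole candidate).
r6c2 = 3 (sole candidate).
r6c6 = 8 (sole candidate).
r7c1 = 3 (sole candidate).
r9c1 = 1 (sole candidate).
r1c1 = 7 (sole candidate).
r2c5 = 8 (sole candidate).
r2c6 = 3 (sole candidate).
r2c9 = 6 (sole candidate).
r3c5 = 9 (sole candidate).
r3c6 = 2 (sole candidate).
r3c9 = 8 (sole candidate).
r4c2 = 2 (sole candidate).
r7c9 = 4 (sole candidate).
r8c1 = 2 (sole candidate).
r8c5 = 1 (sole candidate).
r2c2 = 5 (sole candidate).
r3c2 = 6 (sole candidate).
r3c7 = 7 (sole candidate).
r3c8 = 5 (sole candidate).
r7c2 = 9 (sole candidate).
r7c6 = 7 (sole candidate).
r7c8 = 6 (sole candidate).
r8c6 = 9 (sole candidate).
r8c7 = 8 (sole candidate).
r8c8 = 7 (sole candidate).
r7c3 = 8 (sole candidate).
r8c3 = 6: row 8 has {1,2,3,4,5,7,8,9}; col 3 has {1,2,3,4,5,7,8,9}; box has {1,2,3,4,5,7,8,9} → only 6 remains.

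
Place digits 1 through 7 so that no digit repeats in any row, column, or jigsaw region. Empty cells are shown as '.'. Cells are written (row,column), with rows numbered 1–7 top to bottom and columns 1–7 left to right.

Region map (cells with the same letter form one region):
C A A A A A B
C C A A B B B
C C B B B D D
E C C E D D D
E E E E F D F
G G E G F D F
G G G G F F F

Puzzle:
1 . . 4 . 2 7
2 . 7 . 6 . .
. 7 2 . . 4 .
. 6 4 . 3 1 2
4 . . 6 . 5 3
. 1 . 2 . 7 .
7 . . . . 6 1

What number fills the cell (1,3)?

6

(1,5) = 5: row 1 has {1,2,4,7}; col 5 has {3,6}; region has {2,4,7} → only 5 remains.
(2,6) = 3: row 2 has {2,6,7}; col 6 has {1,2,4,5,6,7}; region has {2,6,7} → only 3 remains.
(3,5) = 1: row 3 has {2,4,7}; col 5 has {3,5,6}; region has {2,3,6,7} → only 1 remains.
(3,7) = 6: row 3 has {1,2,4,7}; col 7 has {1,2,3,7}; region has {1,2,3,4,5,7} → only 6 remains.
(4,1) = 5: row 4 has {1,2,3,4,6}; col 1 has {1,2,4,7}; region has {4,6} → only 5 remains.
(4,4) = 7: row 4 has {1,2,3,4,5,6}; col 4 has {2,4,6}; region has {4,5,6} → only 7 remains.
(5,2) = 2: row 5 has {3,4,5,6}; col 2 has {1,6,7}; region has {4,5,6,7} → only 2 remains.
(5,3) = 1: row 5 has {2,3,4,5,6}; col 3 has {2,4,7}; region has {2,4,5,6,7} → only 1 remains.
(5,5) = 7: row 5 has {1,2,3,4,5,6}; col 5 has {1,3,5,6}; region has {1,3,6} → only 7 remains.
(6,3) = 3: row 6 has {1,2,7}; col 3 has {1,2,4,7}; region has {1,2,4,5,6,7} → only 3 remains.
(6,5) = 4: row 6 has {1,2,3,7}; col 5 has {1,3,5,6,7}; region has {1,3,6,7} → only 4 remains.
(6,7) = 5: row 6 has {1,2,3,4,7}; col 7 has {1,2,3,6,7}; region has {1,3,4,6,7} → only 5 remains.
(7,3) = 5: row 7 has {1,6,7}; col 3 has {1,2,3,4,7}; region has {1,2,7} → only 5 remains.
(7,4) = 3: row 7 has {1,5,6,7}; col 4 has {2,4,6,7}; region has {1,2,5,7} → only 3 remains.
(7,5) = 2: row 7 has {1,3,5,6,7}; col 5 has {1,3,4,5,6,7}; region has {1,3,4,5,6,7} → only 2 remains.
(1,2) = 3: row 1 has {1,2,4,5,7}; col 2 has {1,2,6,7}; region has {2,4,5,7} → only 3 remains.
(1,3) = 6: row 1 has {1,2,3,4,5,7}; col 3 has {1,2,3,4,5,7}; region has {2,3,4,5,7} → only 6 remains.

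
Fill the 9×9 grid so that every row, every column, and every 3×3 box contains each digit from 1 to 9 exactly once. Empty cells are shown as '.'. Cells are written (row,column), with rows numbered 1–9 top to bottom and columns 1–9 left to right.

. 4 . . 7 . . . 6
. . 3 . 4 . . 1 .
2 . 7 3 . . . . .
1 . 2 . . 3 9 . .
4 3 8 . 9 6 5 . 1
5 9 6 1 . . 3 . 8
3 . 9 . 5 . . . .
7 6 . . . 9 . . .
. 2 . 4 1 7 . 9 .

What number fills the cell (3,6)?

(4,2) = 7: row 4 has {1,2,3,9}; col 2 has {2,3,4,6,9}; box has {1,2,3,4,5,6,8,9} → only 7 remains.
(4,5) = 8: row 4 has {1,2,3,7,9}; col 5 has {1,4,5,7,9}; box has {1,3,6,9} → only 8 remains.
(4,9) = 4: row 4 has {1,2,3,7,8,9}; col 9 has {1,6,8}; box has {1,3,5,8,9} → only 4 remains.
(6,5) = 2: row 6 has {1,3,5,6,8,9}; col 5 has {1,4,5,7,8,9}; box has {1,3,6,8,9} → only 2 remains.
(6,6) = 4: row 6 has {1,2,3,5,6,8,9}; col 6 has {3,6,7,9}; box has {1,2,3,6,8,9} → only 4 remains.
(6,8) = 7: row 6 has {1,2,3,4,5,6,8,9}; col 8 has {1,9}; box has {1,3,4,5,8,9} → only 7 remains.
(8,5) = 3: row 8 has {6,7,9}; col 5 has {1,2,4,5,7,8,9}; box has {1,4,5,7,9} → only 3 remains.
(9,1) = 8: row 9 has {1,2,4,7,9}; col 1 has {1,2,3,4,5,7}; box has {2,3,6,7,9} → only 8 remains.
(9,3) = 5: row 9 has {1,2,4,7,8,9}; col 3 has {2,3,6,7,8,9}; box has {2,3,6,7,8,9} → only 5 remains.
(9,7) = 6: row 9 has {1,2,4,5,7,8,9}; col 7 has {3,5,9}; box has {9} → only 6 remains.
(9,9) = 3: row 9 has {1,2,4,5,6,7,8,9}; col 9 has {1,4,6,8}; box has {6,9} → only 3 remains.
(1,1) = 9: row 1 has {4,6,7}; col 1 has {1,2,3,4,5,7,8}; box has {2,3,4,7} → only 9 remains.
(1,3) = 1: row 1 has {4,6,7,9}; col 3 has {2,3,5,6,7,8,9}; box has {2,3,4,7,9} → only 1 remains.
(2,1) = 6: row 2 has {1,3,4}; col 1 has {1,2,3,4,5,7,8,9}; box has {1,2,3,4,7,9} → only 6 remains.
(3,5) = 6: row 3 has {2,3,7}; col 5 has {1,2,3,4,5,7,8,9}; box has {3,4,7} → only 6 remains.
(4,4) = 5: row 4 has {1,2,3,4,7,8,9}; col 4 has {1,3,4}; box has {1,2,3,4,6,8,9} → only 5 remains.
(4,8) = 6: row 4 has {1,2,3,4,5,7,8,9}; col 8 has {1,7,9}; box has {1,3,4,5,7,8,9} → only 6 remains.
(5,4) = 7: row 5 has {1,3,4,5,6,8,9}; col 4 has {1,3,4,5}; box has {1,2,3,4,5,6,8,9} → only 7 remains.
(5,8) = 2: row 5 has {1,3,4,5,6,7,8,9}; col 8 has {1,6,7,9}; box has {1,3,4,5,6,7,8,9} → only 2 remains.
(7,2) = 1: row 7 has {3,5,9}; col 2 has {2,3,4,6,7,9}; box has {2,3,5,6,7,8,9} → only 1 remains.
(8,3) = 4: row 8 has {3,6,7,9}; col 3 has {1,2,3,5,6,7,8,9}; box has {1,2,3,5,6,7,8,9} → only 4 remains.
(1,8) = 3: in row 1, 3 can only go here (every other open cell in that row sees a 3).
(1,6) = 5: in row 1, 5 can only go here (every other open cell in that row sees a 5).
(3,6) = 1: in row 3, 1 can only go here (every other open cell in that row sees a 1).

1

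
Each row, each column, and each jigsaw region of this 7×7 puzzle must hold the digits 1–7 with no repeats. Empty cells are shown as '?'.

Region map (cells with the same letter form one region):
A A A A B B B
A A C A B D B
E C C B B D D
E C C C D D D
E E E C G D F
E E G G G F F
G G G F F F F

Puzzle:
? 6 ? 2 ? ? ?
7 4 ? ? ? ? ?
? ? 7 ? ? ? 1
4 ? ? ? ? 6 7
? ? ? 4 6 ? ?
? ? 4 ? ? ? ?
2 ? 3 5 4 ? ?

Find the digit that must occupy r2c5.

r7c7 = 6 (sole candidate).
r2c3 = 6 (hidden single in row 2).
r3c6 = 4 (hidden single in row 3).
r1c7 = 4 (hidden single in row 1).
r5c2 = 7 (hidden single in row 5).
r7c2 = 1 (sole candidate).
r7c6 = 7 (sole candidate).
r6c4 = 7 (sole candidate).
r6c5 = 5 (sole candidate).
r1c5 = 7 (hidden single in row 1).
r6c1 = 6 (hidden single in row 6).
r3c4 = 6 (hidden single in row 3).
r6c6 = 1 (hidden single in row 6).
r2c5 = 1: in column 5, 1 can only go here (every other open cell in that column sees a 1).

1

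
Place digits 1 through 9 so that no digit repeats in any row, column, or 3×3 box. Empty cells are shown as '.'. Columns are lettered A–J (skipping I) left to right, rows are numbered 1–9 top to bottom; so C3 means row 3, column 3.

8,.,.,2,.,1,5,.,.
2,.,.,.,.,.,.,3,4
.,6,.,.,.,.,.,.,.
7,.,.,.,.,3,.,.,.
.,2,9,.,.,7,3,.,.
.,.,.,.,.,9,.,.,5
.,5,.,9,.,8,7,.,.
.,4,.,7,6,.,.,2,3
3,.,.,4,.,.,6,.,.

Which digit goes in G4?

J7 = 1: row 7 has {5,7,8,9}; col 9 has {3,4,5}; box has {2,3,6,7} → only 1 remains.
F8 = 5: row 8 has {2,3,4,6,7}; col 6 has {1,3,7,8,9}; box has {4,6,7,8,9} → only 5 remains.
F9 = 2: row 9 has {3,4,6}; col 6 has {1,3,5,7,8,9}; box has {4,5,6,7,8,9} → only 2 remains.
F2 = 6: row 2 has {2,3,4}; col 6 has {1,2,3,5,7,8,9}; box has {1,2} → only 6 remains.
F3 = 4: row 3 has {6}; col 6 has {1,2,3,5,6,7,8,9}; box has {1,2,6} → only 4 remains.
A7 = 6: row 7 has {1,5,7,8,9}; col 1 has {2,3,7,8}; box has {3,4,5} → only 6 remains.
C7 = 2: row 7 has {1,5,6,7,8,9}; col 3 has {9}; box has {3,4,5,6} → only 2 remains.
E7 = 3: row 7 has {1,2,5,6,7,8,9}; col 5 has {6}; box has {2,4,5,6,7,8,9} → only 3 remains.
H7 = 4: row 7 has {1,2,3,5,6,7,8,9}; col 8 has {2,3}; box has {1,2,3,6,7} → only 4 remains.
E9 = 1: row 9 has {2,3,4,6}; col 5 has {3,6}; box has {2,3,4,5,6,7,8,9} → only 1 remains.
C1 = 4: in row 1, 4 can only go here (every other open cell in that row sees a 4).
B1 = 3: in row 1, 3 can only go here (every other open cell in that row sees a 3).
D3 = 3: in row 3, 3 can only go here (every other open cell in that row sees a 3).
C6 = 3: in row 6, 3 can only go here (every other open cell in that row sees a 3).
H6 = 7: in row 6, 7 can only go here (every other open cell in that row sees a 7).
D6 = 6: in row 6, 6 can only go here (every other open cell in that row sees a 6).
H9 = 5: in row 9, 5 can only go here (every other open cell in that row sees a 5).
C4 = 6: in column 3, 6 can only go here (every other open cell in that column sees a 6).
A5 = 5: in box 4, 5 can only go here (every other open cell in that box sees a 5).
E5 = 4: in row 5, 4 can only go here (every other open cell in that row sees a 4).
G4 = 4: in row 4, 4 can only go here (every other open cell in that row sees a 4).

4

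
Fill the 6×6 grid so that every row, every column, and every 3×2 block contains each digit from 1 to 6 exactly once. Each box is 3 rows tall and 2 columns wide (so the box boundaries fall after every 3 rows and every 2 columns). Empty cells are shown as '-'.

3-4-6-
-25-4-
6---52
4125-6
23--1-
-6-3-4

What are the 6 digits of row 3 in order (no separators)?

R1C2 = 5: row 1 has {3,4,6}; col 2 has {1,2,3,6}; box has {2,3,6} → only 5 remains.
R1C6 = 1: row 1 has {3,4,5,6}; col 6 has {2,4,6}; box has {2,4,5,6} → only 1 remains.
R2C1 = 1: row 2 has {2,4,5}; col 1 has {2,3,4,6}; box has {2,3,5,6} → only 1 remains.
R2C4 = 6: row 2 has {1,2,4,5}; col 4 has {3,5}; box has {4,5} → only 6 remains.
R2C6 = 3: row 2 has {1,2,4,5,6}; col 6 has {1,2,4,6}; box has {1,2,4,5,6} → only 3 remains.
R3C2 = 4: row 3 has {2,5,6}; col 2 has {1,2,3,5,6}; box has {1,2,3,5,6} → only 4 remains.
R3C4 = 1: row 3 has {2,4,5,6}; col 4 has {3,5,6}; box has {4,5,6} → only 1 remains.
R4C5 = 3: row 4 has {1,2,4,5,6}; col 5 has {1,4,5,6}; box has {1,4,6} → only 3 remains.
R5C3 = 6: row 5 has {1,2,3}; col 3 has {2,4,5}; box has {2,3,5} → only 6 remains.
R5C4 = 4: row 5 has {1,2,3,6}; col 4 has {1,3,5,6}; box has {2,3,5,6} → only 4 remains.
R5C6 = 5: row 5 has {1,2,3,4,6}; col 6 has {1,2,3,4,6}; box has {1,3,4,6} → only 5 remains.
R6C1 = 5: row 6 has {3,4,6}; col 1 has {1,2,3,4,6}; box has {1,2,3,4,6} → only 5 remains.
R6C3 = 1: row 6 has {3,4,5,6}; col 3 has {2,4,5,6}; box has {2,3,4,5,6} → only 1 remains.
R6C5 = 2: row 6 has {1,3,4,5,6}; col 5 has {1,3,4,5,6}; box has {1,3,4,5,6} → only 2 remains.
R1C4 = 2: row 1 has {1,3,4,5,6}; col 4 has {1,3,4,5,6}; box has {1,4,5,6} → only 2 remains.
R3C3 = 3: row 3 has {1,2,4,5,6}; col 3 has {1,2,4,5,6}; box has {1,2,4,5,6} → only 3 remains.

643152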